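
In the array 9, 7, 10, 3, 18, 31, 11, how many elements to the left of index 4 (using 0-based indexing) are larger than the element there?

The element at index 4 is 18.
Elements before it: 9, 7, 10, 3
None of them are larger than 18.

0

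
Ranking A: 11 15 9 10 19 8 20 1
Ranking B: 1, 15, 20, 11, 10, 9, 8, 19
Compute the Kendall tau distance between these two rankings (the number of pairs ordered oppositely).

15 discordant pairs

Assign each item its position (1..8) in the first ordering, then rewrite the second ordering as that position sequence:
positions: 11→1, 15→2, 9→3, 10→4, 19→5, 8→6, 20→7, 1→8
second ordering as positions: [8, 2, 7, 1, 4, 3, 6, 5]
Discordant pairs = inversions in this position sequence.
8: 2, 7, 1, 4, 3, 6, 5 → 7
2: 1 → 1
7: 1, 4, 3, 6, 5 → 5
1: 0
4: 3 → 1
3: 0
6: 5 → 1
5: 0
Total: 7 + 1 + 5 + 0 + 1 + 0 + 1 + 0 = 15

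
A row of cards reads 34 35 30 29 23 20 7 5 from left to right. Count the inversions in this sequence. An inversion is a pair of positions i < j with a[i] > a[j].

27 out-of-order pairs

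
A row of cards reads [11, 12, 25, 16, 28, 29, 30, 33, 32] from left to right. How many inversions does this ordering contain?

2 inversions

Count, for each position, how many later elements it exceeds:
11 → none → 0
12 → none → 0
25 → 16 → 1
16 → none → 0
28 → none → 0
29 → none → 0
30 → none → 0
33 → 32 → 1
32 → none → 0
Sum: 0 + 0 + 1 + 0 + 0 + 0 + 0 + 1 + 0 = 2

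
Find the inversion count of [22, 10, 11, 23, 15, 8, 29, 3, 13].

Count, for each position, how many later elements it exceeds:
22 → 10, 11, 15, 8, 3, 13 → 6
10 → 8, 3 → 2
11 → 8, 3 → 2
23 → 15, 8, 3, 13 → 4
15 → 8, 3, 13 → 3
8 → 3 → 1
29 → 3, 13 → 2
3 → none → 0
13 → none → 0
Sum: 6 + 2 + 2 + 4 + 3 + 1 + 2 + 0 + 0 = 20

20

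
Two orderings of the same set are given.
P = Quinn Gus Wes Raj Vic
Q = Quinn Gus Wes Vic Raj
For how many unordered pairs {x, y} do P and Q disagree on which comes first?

Assign each item its position (1..5) in the first ordering, then rewrite the second ordering as that position sequence:
positions: Quinn→1, Gus→2, Wes→3, Raj→4, Vic→5
second ordering as positions: [1, 2, 3, 5, 4]
Discordant pairs = inversions in this position sequence.
1: 0
2: 0
3: 0
5: 4 → 1
4: 0
Total: 0 + 0 + 0 + 1 + 0 = 1

1 disagreeing pair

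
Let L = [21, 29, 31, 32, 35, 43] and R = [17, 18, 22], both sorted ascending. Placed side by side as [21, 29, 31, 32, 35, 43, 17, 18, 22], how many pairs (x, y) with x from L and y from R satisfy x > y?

Take each right-half value and tally the left-half values above it:
r = 17: 21, 29, 31, 32, 35, 43 → 6
r = 18: 21, 29, 31, 32, 35, 43 → 6
r = 22: 29, 31, 32, 35, 43 → 5
Cross-inversions: 6 + 6 + 5 = 17

Split inversions: 17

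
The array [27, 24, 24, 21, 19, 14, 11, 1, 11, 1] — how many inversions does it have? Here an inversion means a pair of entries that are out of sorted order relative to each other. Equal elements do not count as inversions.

Element-by-element contributions:
27: 9
24: 7
24: 7
21: 6
19: 5
14: 4
11: 2
1: 0
11: 1
1: 0
Sum: 9 + 7 + 7 + 6 + 5 + 4 + 2 + 0 + 1 + 0 = 41

41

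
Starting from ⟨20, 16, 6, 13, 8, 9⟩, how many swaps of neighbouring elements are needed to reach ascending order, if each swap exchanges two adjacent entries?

Minimum adjacent swaps = number of inversions (each swap of adjacent out-of-order elements removes one inversion and no swap can remove more).
Count inversions — for each element, later elements that are smaller:
20: 16, 6, 13, 8, 9 → 5
16: 6, 13, 8, 9 → 4
6: none → 0
13: 8, 9 → 2
8: none → 0
9: none → 0
Total inversions: 5 + 4 + 0 + 2 + 0 + 0 = 11

11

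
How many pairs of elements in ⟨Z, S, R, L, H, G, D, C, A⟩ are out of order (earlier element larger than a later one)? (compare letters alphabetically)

Sweep left to right; for each value list the smaller values that follow it:
Z: 8
S: 7
R: 6
L: 5
H: 4
G: 3
D: 2
C: 1
A: 0
Sum: 8 + 7 + 6 + 5 + 4 + 3 + 2 + 1 + 0 = 36

36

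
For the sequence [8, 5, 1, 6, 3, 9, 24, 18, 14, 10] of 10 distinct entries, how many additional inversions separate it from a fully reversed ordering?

Maximum inversions for 10 distinct elements is C(10, 2) = 10·9/2 = 45.
Current inversions — for each element, count later smaller elements:
8: 4
5: 2
1: 0
6: 1
3: 0
9: 0
24: 3
18: 2
14: 1
10: 0
Current total: 4 + 2 + 0 + 1 + 0 + 0 + 3 + 2 + 1 + 0 = 13
Shortfall: 45 − 13 = 32

32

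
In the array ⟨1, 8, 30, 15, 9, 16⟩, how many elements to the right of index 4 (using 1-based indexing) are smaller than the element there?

The element at index 4 is 15.
Elements after it: 9, 16
Those smaller than 15: 9

1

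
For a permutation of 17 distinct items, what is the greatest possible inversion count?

136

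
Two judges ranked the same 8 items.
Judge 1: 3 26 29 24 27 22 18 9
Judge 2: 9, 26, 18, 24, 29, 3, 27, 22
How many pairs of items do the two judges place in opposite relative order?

Assign each item its position (1..8) in the first ordering, then rewrite the second ordering as that position sequence:
positions: 3→1, 26→2, 29→3, 24→4, 27→5, 22→6, 18→7, 9→8
second ordering as positions: [8, 2, 7, 4, 3, 1, 5, 6]
Discordant pairs = inversions in this position sequence.
8: 2, 7, 4, 3, 1, 5, 6 → 7
2: 1 → 1
7: 4, 3, 1, 5, 6 → 5
4: 3, 1 → 2
3: 1 → 1
1: 0
5: 0
6: 0
Total: 7 + 1 + 5 + 2 + 1 + 0 + 0 + 0 = 16

16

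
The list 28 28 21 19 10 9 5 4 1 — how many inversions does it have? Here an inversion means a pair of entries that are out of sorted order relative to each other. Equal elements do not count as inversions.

For each element, count later entries that are smaller:
28 → 21, 19, 10, 9, 5, 4, 1 → 7
28 → 21, 19, 10, 9, 5, 4, 1 → 7
21 → 19, 10, 9, 5, 4, 1 → 6
19 → 10, 9, 5, 4, 1 → 5
10 → 9, 5, 4, 1 → 4
9 → 5, 4, 1 → 3
5 → 4, 1 → 2
4 → 1 → 1
1 → none → 0
Sum: 7 + 7 + 6 + 5 + 4 + 3 + 2 + 1 + 0 = 35

35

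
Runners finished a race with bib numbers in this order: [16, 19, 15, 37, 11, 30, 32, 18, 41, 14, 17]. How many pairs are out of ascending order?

For each element, count later entries that are smaller:
16 → 15, 11, 14 → 3
19 → 15, 11, 18, 14, 17 → 5
15 → 11, 14 → 2
37 → 11, 30, 32, 18, 14, 17 → 6
11 → none → 0
30 → 18, 14, 17 → 3
32 → 18, 14, 17 → 3
18 → 14, 17 → 2
41 → 14, 17 → 2
14 → none → 0
17 → none → 0
Sum: 3 + 5 + 2 + 6 + 0 + 3 + 3 + 2 + 2 + 0 + 0 = 26

26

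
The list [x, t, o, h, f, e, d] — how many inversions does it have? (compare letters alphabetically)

For each element, count later entries that are smaller:
x → t, o, h, f, e, d → 6
t → o, h, f, e, d → 5
o → h, f, e, d → 4
h → f, e, d → 3
f → e, d → 2
e → d → 1
d → none → 0
Sum: 6 + 5 + 4 + 3 + 2 + 1 + 0 = 21

21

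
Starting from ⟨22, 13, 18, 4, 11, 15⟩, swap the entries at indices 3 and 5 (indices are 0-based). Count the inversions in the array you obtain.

There are 13 inversions.

Positions 3 and 5 hold 4 and 15; after swapping, the array is [22, 13, 18, 15, 11, 4].
Sweep left to right; for each value list the smaller values that follow it:
22 → 13, 18, 15, 11, 4 → 5
13 → 11, 4 → 2
18 → 15, 11, 4 → 3
15 → 11, 4 → 2
11 → 4 → 1
4 → none → 0
Sum: 5 + 2 + 3 + 2 + 1 + 0 = 13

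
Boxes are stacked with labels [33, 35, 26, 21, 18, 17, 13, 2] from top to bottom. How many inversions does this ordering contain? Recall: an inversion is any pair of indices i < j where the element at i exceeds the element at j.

Out-of-order pairs: 27

Element-by-element contributions:
33: 6
35: 6
26: 5
21: 4
18: 3
17: 2
13: 1
2: 0
Sum: 6 + 6 + 5 + 4 + 3 + 2 + 1 + 0 = 27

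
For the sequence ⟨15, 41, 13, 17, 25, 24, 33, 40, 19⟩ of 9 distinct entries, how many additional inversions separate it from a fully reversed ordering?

Maximum inversions for 9 distinct elements is C(9, 2) = 9·8/2 = 36.
Current inversions — for each element, count later smaller elements:
15: 1
41: 7
13: 0
17: 0
25: 2
24: 1
33: 1
40: 1
19: 0
Current total: 1 + 7 + 0 + 0 + 2 + 1 + 1 + 1 + 0 = 13
Shortfall: 36 − 13 = 23

23 inversions short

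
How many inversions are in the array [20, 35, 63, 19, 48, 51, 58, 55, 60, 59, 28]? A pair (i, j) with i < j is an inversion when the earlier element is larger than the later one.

Sweep left to right; for each value list the smaller values that follow it:
20 → 19 → 1
35 → 19, 28 → 2
63 → 19, 48, 51, 58, 55, 60, 59, 28 → 8
19 → none → 0
48 → 28 → 1
51 → 28 → 1
58 → 55, 28 → 2
55 → 28 → 1
60 → 59, 28 → 2
59 → 28 → 1
28 → none → 0
Sum: 1 + 2 + 8 + 0 + 1 + 1 + 2 + 1 + 2 + 1 + 0 = 19

There are 19 inversions.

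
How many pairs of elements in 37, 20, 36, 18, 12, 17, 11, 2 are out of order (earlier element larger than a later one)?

Element-by-element contributions:
37 → 20, 36, 18, 12, 17, 11, 2 → 7
20 → 18, 12, 17, 11, 2 → 5
36 → 18, 12, 17, 11, 2 → 5
18 → 12, 17, 11, 2 → 4
12 → 11, 2 → 2
17 → 11, 2 → 2
11 → 2 → 1
2 → none → 0
Sum: 7 + 5 + 5 + 4 + 2 + 2 + 1 + 0 = 26

26 out-of-order pairs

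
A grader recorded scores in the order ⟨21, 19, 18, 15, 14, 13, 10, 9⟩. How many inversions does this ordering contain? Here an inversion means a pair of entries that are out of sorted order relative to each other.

Sweep left to right; for each value list the smaller values that follow it:
21: 7
19: 6
18: 5
15: 4
14: 3
13: 2
10: 1
9: 0
Sum: 7 + 6 + 5 + 4 + 3 + 2 + 1 + 0 = 28

28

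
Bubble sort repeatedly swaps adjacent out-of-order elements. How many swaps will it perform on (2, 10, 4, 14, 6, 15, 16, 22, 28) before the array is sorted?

Minimum adjacent swaps = number of inversions (each swap of adjacent out-of-order elements removes one inversion and no swap can remove more).
Count inversions — for each element, later elements that are smaller:
2: none → 0
10: 4, 6 → 2
4: none → 0
14: 6 → 1
6: none → 0
15: none → 0
16: none → 0
22: none → 0
28: none → 0
Total inversions: 0 + 2 + 0 + 1 + 0 + 0 + 0 + 0 + 0 = 3

3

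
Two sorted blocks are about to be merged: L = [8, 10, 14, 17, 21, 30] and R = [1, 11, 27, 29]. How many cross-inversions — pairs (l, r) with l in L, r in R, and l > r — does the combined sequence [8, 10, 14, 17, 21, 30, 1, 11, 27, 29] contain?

12 cross-inversions

Count, for every r in R, how many entries of L exceed r:
r = 1: 8, 10, 14, 17, 21, 30 → 6
r = 11: 14, 17, 21, 30 → 4
r = 27: 30 → 1
r = 29: 30 → 1
Cross-inversions: 6 + 4 + 1 + 1 = 12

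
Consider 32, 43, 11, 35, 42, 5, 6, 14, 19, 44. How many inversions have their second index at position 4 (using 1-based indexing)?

1

The element at index 4 is 35.
Elements before it: 32, 43, 11
Those larger than 35: 43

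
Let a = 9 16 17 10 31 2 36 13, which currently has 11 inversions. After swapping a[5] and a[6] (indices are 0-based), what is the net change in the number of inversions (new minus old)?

+1

Positions 5 and 6 hold 2 and 36; after swapping, the array is [9, 16, 17, 10, 31, 36, 2, 13].
Count, for each position, how many later elements it exceeds:
9: 1
16: 3
17: 3
10: 1
31: 2
36: 2
2: 0
13: 0
Sum: 1 + 3 + 3 + 1 + 2 + 2 + 0 + 0 = 12
Change: 12 − 11 = +1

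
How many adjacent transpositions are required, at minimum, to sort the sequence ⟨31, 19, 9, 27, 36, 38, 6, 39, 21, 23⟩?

The minimum number of adjacent swaps to sort an array equals its inversion count, since every such swap removes exactly one inversion.
Count inversions — for each element, later elements that are smaller:
31: 19, 9, 27, 6, 21, 23 → 6
19: 9, 6 → 2
9: 6 → 1
27: 6, 21, 23 → 3
36: 6, 21, 23 → 3
38: 6, 21, 23 → 3
6: none → 0
39: 21, 23 → 2
21: none → 0
23: none → 0
Total inversions: 6 + 2 + 1 + 3 + 3 + 3 + 0 + 2 + 0 + 0 = 20

20 adjacent swaps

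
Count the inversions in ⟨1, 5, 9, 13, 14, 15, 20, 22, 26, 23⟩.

Inversions: 1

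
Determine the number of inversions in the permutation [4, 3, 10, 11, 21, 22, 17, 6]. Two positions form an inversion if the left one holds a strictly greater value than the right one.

Element-by-element contributions:
4 → 3 → 1
3 → none → 0
10 → 6 → 1
11 → 6 → 1
21 → 17, 6 → 2
22 → 17, 6 → 2
17 → 6 → 1
6 → none → 0
Sum: 1 + 0 + 1 + 1 + 2 + 2 + 1 + 0 = 8

8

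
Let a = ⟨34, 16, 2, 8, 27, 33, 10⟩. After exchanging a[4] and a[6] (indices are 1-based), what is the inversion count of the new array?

Inversions: 14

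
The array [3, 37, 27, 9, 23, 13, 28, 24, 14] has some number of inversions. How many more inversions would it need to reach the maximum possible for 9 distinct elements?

19 inversions short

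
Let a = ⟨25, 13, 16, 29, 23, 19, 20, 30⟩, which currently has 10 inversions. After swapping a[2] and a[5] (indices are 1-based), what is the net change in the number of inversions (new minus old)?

Positions 2 and 5 hold 13 and 23; after swapping, the array is [25, 23, 16, 29, 13, 19, 20, 30].
Element-by-element contributions:
25 → 23, 16, 13, 19, 20 → 5
23 → 16, 13, 19, 20 → 4
16 → 13 → 1
29 → 13, 19, 20 → 3
13 → none → 0
19 → none → 0
20 → none → 0
30 → none → 0
Sum: 5 + 4 + 1 + 3 + 0 + 0 + 0 + 0 = 13
Change: 13 − 10 = +3

+3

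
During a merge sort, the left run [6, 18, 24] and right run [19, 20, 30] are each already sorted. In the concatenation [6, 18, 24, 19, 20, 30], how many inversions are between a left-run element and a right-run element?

Take each right-half value and tally the left-half values above it:
r = 19: 24 → 1
r = 20: 24 → 1
r = 30: none → 0
Cross-inversions: 1 + 1 + 0 = 2

There are 2 split inversions.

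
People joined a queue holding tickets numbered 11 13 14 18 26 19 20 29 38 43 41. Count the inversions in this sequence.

3 out-of-order pairs

Sweep left to right; for each value list the smaller values that follow it:
11: 0
13: 0
14: 0
18: 0
26: 2
19: 0
20: 0
29: 0
38: 0
43: 1
41: 0
Sum: 0 + 0 + 0 + 0 + 2 + 0 + 0 + 0 + 0 + 1 + 0 = 3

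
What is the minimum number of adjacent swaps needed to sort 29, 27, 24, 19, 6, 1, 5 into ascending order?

20

Minimum adjacent swaps = number of inversions (each swap of adjacent out-of-order elements removes one inversion and no swap can remove more).
Count inversions — for each element, later elements that are smaller:
29: 27, 24, 19, 6, 1, 5 → 6
27: 24, 19, 6, 1, 5 → 5
24: 19, 6, 1, 5 → 4
19: 6, 1, 5 → 3
6: 1, 5 → 2
1: none → 0
5: none → 0
Total inversions: 6 + 5 + 4 + 3 + 2 + 0 + 0 = 20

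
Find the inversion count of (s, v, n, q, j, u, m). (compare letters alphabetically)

14

For each element, count later entries that are smaller:
s: 4
v: 5
n: 2
q: 2
j: 0
u: 1
m: 0
Sum: 4 + 5 + 2 + 2 + 0 + 1 + 0 = 14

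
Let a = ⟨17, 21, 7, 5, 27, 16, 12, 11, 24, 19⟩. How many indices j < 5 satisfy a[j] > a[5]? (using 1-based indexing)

The element at index 5 is 27.
Elements before it: 17, 21, 7, 5
None of them are larger than 27.

0 such elements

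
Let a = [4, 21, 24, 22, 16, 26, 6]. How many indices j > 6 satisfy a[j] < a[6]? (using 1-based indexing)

The element at index 6 is 26.
Elements after it: 6
Those smaller than 26: 6

1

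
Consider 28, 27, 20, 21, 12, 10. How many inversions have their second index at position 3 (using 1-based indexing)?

The element at index 3 is 20.
Elements before it: 28, 27
Those larger than 20: 28, 27

2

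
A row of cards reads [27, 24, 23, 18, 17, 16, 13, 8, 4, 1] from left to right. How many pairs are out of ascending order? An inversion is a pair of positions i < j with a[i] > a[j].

Sweep left to right; for each value list the smaller values that follow it:
27 → 24, 23, 18, 17, 16, 13, 8, 4, 1 → 9
24 → 23, 18, 17, 16, 13, 8, 4, 1 → 8
23 → 18, 17, 16, 13, 8, 4, 1 → 7
18 → 17, 16, 13, 8, 4, 1 → 6
17 → 16, 13, 8, 4, 1 → 5
16 → 13, 8, 4, 1 → 4
13 → 8, 4, 1 → 3
8 → 4, 1 → 2
4 → 1 → 1
1 → none → 0
Sum: 9 + 8 + 7 + 6 + 5 + 4 + 3 + 2 + 1 + 0 = 45

45 out-of-order pairs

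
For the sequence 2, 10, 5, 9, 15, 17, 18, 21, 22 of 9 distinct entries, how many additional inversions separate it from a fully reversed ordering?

34 inversions short

Maximum inversions for 9 distinct elements is C(9, 2) = 9·8/2 = 36.
Current inversions — for each element, count later smaller elements:
2: 0
10: 2
5: 0
9: 0
15: 0
17: 0
18: 0
21: 0
22: 0
Current total: 0 + 2 + 0 + 0 + 0 + 0 + 0 + 0 + 0 = 2
Shortfall: 36 − 2 = 34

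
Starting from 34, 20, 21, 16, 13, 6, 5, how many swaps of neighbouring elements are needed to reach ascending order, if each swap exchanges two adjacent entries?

The minimum number of adjacent swaps to sort an array equals its inversion count, since every such swap removes exactly one inversion.
Count inversions — for each element, later elements that are smaller:
34: 20, 21, 16, 13, 6, 5 → 6
20: 16, 13, 6, 5 → 4
21: 16, 13, 6, 5 → 4
16: 13, 6, 5 → 3
13: 6, 5 → 2
6: 5 → 1
5: none → 0
Total inversions: 6 + 4 + 4 + 3 + 2 + 1 + 0 = 20

Swaps: 20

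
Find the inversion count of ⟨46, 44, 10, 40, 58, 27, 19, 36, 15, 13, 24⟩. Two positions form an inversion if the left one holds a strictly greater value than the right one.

39 out-of-order pairs

Sweep left to right; for each value list the smaller values that follow it:
46 → 44, 10, 40, 27, 19, 36, 15, 13, 24 → 9
44 → 10, 40, 27, 19, 36, 15, 13, 24 → 8
10 → none → 0
40 → 27, 19, 36, 15, 13, 24 → 6
58 → 27, 19, 36, 15, 13, 24 → 6
27 → 19, 15, 13, 24 → 4
19 → 15, 13 → 2
36 → 15, 13, 24 → 3
15 → 13 → 1
13 → none → 0
24 → none → 0
Sum: 9 + 8 + 0 + 6 + 6 + 4 + 2 + 3 + 1 + 0 + 0 = 39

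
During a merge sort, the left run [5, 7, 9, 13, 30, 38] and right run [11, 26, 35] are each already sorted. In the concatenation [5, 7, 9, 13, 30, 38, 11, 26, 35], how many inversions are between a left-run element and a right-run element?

6 split inversions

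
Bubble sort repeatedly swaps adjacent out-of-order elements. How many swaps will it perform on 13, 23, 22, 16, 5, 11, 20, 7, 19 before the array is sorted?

22

Each adjacent swap fixes exactly one inversion, so the minimum swap count equals the number of inversions.
Count inversions — for each element, later elements that are smaller:
13: 5, 11, 7 → 3
23: 22, 16, 5, 11, 20, 7, 19 → 7
22: 16, 5, 11, 20, 7, 19 → 6
16: 5, 11, 7 → 3
5: none → 0
11: 7 → 1
20: 7, 19 → 2
7: none → 0
19: none → 0
Total inversions: 3 + 7 + 6 + 3 + 0 + 1 + 2 + 0 + 0 = 22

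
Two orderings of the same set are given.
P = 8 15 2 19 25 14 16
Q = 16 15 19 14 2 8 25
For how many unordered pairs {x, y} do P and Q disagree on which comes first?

13 disagreeing pairs

Assign each item its position (1..7) in the first ordering, then rewrite the second ordering as that position sequence:
positions: 8→1, 15→2, 2→3, 19→4, 25→5, 14→6, 16→7
second ordering as positions: [7, 2, 4, 6, 3, 1, 5]
Discordant pairs = inversions in this position sequence.
7: 2, 4, 6, 3, 1, 5 → 6
2: 1 → 1
4: 3, 1 → 2
6: 3, 1, 5 → 3
3: 1 → 1
1: 0
5: 0
Total: 6 + 1 + 2 + 3 + 1 + 0 + 0 = 13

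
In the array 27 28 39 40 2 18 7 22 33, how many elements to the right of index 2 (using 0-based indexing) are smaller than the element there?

5

The element at index 2 is 39.
Elements after it: 40, 2, 18, 7, 22, 33
Those smaller than 39: 2, 18, 7, 22, 33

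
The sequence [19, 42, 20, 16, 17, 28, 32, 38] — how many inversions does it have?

10

Count, for each position, how many later elements it exceeds:
19 → 16, 17 → 2
42 → 20, 16, 17, 28, 32, 38 → 6
20 → 16, 17 → 2
16 → none → 0
17 → none → 0
28 → none → 0
32 → none → 0
38 → none → 0
Sum: 2 + 6 + 2 + 0 + 0 + 0 + 0 + 0 = 10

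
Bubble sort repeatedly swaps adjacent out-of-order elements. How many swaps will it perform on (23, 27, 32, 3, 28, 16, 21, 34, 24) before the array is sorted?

Swaps: 16

Each adjacent swap fixes exactly one inversion, so the minimum swap count equals the number of inversions.
Count inversions — for each element, later elements that are smaller:
23: 3, 16, 21 → 3
27: 3, 16, 21, 24 → 4
32: 3, 28, 16, 21, 24 → 5
3: none → 0
28: 16, 21, 24 → 3
16: none → 0
21: none → 0
34: 24 → 1
24: none → 0
Total inversions: 3 + 4 + 5 + 0 + 3 + 0 + 0 + 1 + 0 = 16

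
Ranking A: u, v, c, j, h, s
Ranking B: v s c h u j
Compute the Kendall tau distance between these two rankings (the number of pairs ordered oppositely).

Assign each item its position (1..6) in the first ordering, then rewrite the second ordering as that position sequence:
positions: u→1, v→2, c→3, j→4, h→5, s→6
second ordering as positions: [2, 6, 3, 5, 1, 4]
Discordant pairs = inversions in this position sequence.
2: 1 → 1
6: 3, 5, 1, 4 → 4
3: 1 → 1
5: 1, 4 → 2
1: 0
4: 0
Total: 1 + 4 + 1 + 2 + 0 + 0 = 8

8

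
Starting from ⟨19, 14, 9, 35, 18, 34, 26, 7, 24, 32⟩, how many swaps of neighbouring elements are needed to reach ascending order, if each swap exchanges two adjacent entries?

20

The minimum number of adjacent swaps to sort an array equals its inversion count, since every such swap removes exactly one inversion.
Count inversions — for each element, later elements that are smaller:
19: 14, 9, 18, 7 → 4
14: 9, 7 → 2
9: 7 → 1
35: 18, 34, 26, 7, 24, 32 → 6
18: 7 → 1
34: 26, 7, 24, 32 → 4
26: 7, 24 → 2
7: none → 0
24: none → 0
32: none → 0
Total inversions: 4 + 2 + 1 + 6 + 1 + 4 + 2 + 0 + 0 + 0 = 20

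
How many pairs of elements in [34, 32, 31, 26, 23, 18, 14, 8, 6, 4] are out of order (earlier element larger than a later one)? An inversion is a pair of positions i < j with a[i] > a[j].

45

Element-by-element contributions:
34: 9
32: 8
31: 7
26: 6
23: 5
18: 4
14: 3
8: 2
6: 1
4: 0
Sum: 9 + 8 + 7 + 6 + 5 + 4 + 3 + 2 + 1 + 0 = 45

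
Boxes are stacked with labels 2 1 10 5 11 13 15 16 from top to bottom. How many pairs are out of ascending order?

2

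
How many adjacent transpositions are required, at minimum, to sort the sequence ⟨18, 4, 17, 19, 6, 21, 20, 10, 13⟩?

Minimum adjacent swaps = number of inversions (each swap of adjacent out-of-order elements removes one inversion and no swap can remove more).
Count inversions — for each element, later elements that are smaller:
18: 4, 17, 6, 10, 13 → 5
4: none → 0
17: 6, 10, 13 → 3
19: 6, 10, 13 → 3
6: none → 0
21: 20, 10, 13 → 3
20: 10, 13 → 2
10: none → 0
13: none → 0
Total inversions: 5 + 0 + 3 + 3 + 0 + 3 + 2 + 0 + 0 = 16

16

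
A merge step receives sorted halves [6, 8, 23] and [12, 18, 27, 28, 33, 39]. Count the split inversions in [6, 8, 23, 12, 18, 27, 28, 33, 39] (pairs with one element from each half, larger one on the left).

For each element r of the right run, count left-run elements greater than r:
r = 12: 23 → 1
r = 18: 23 → 1
r = 27: none → 0
r = 28: none → 0
r = 33: none → 0
r = 39: none → 0
Cross-inversions: 1 + 1 + 0 + 0 + 0 + 0 = 2

2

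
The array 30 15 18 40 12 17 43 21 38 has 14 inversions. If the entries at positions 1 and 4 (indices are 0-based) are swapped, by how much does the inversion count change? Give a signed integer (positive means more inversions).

-1

Positions 1 and 4 hold 15 and 12; after swapping, the array is [30, 12, 18, 40, 15, 17, 43, 21, 38].
Count, for each position, how many later elements it exceeds:
30: 5
12: 0
18: 2
40: 4
15: 0
17: 0
43: 2
21: 0
38: 0
Sum: 5 + 0 + 2 + 4 + 0 + 0 + 2 + 0 + 0 = 13
Change: 13 − 14 = -1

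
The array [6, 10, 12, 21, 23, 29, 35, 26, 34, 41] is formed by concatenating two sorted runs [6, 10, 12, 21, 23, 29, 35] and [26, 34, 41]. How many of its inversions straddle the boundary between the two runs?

3

Take each right-half value and tally the left-half values above it:
r = 26: 29, 35 → 2
r = 34: 35 → 1
r = 41: none → 0
Cross-inversions: 2 + 1 + 0 = 3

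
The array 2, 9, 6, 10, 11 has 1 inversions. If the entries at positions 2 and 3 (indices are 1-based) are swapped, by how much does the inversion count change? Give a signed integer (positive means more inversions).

-1

Positions 2 and 3 hold 9 and 6; after swapping, the array is [2, 6, 9, 10, 11].
Element-by-element contributions:
2 → none → 0
6 → none → 0
9 → none → 0
10 → none → 0
11 → none → 0
Sum: 0 + 0 + 0 + 0 + 0 = 0
Change: 0 − 1 = -1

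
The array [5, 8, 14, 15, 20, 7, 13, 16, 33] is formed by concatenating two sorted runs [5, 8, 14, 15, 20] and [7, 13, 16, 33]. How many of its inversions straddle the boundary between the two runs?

Take each right-half value and tally the left-half values above it:
r = 7: 8, 14, 15, 20 → 4
r = 13: 14, 15, 20 → 3
r = 16: 20 → 1
r = 33: none → 0
Cross-inversions: 4 + 3 + 1 + 0 = 8

8 cross-inversions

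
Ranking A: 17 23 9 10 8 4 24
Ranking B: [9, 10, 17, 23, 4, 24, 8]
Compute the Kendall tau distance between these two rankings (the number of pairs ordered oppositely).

Assign each item its position (1..7) in the first ordering, then rewrite the second ordering as that position sequence:
positions: 17→1, 23→2, 9→3, 10→4, 8→5, 4→6, 24→7
second ordering as positions: [3, 4, 1, 2, 6, 7, 5]
Discordant pairs = inversions in this position sequence.
3: 1, 2 → 2
4: 1, 2 → 2
1: 0
2: 0
6: 5 → 1
7: 5 → 1
5: 0
Total: 2 + 2 + 0 + 0 + 1 + 1 + 0 = 6

6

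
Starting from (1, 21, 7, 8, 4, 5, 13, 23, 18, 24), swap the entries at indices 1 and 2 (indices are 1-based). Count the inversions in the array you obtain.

Positions 1 and 2 hold 1 and 21; after swapping, the array is [21, 1, 7, 8, 4, 5, 13, 23, 18, 24].
Element-by-element contributions:
21 → 1, 7, 8, 4, 5, 13, 18 → 7
1 → none → 0
7 → 4, 5 → 2
8 → 4, 5 → 2
4 → none → 0
5 → none → 0
13 → none → 0
23 → 18 → 1
18 → none → 0
24 → none → 0
Sum: 7 + 0 + 2 + 2 + 0 + 0 + 0 + 1 + 0 + 0 = 12

12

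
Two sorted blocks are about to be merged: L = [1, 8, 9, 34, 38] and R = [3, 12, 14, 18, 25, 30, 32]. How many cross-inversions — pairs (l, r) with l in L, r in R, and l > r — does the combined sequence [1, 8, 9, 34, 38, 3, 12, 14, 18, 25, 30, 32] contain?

Take each right-half value and tally the left-half values above it:
r = 3: 8, 9, 34, 38 → 4
r = 12: 34, 38 → 2
r = 14: 34, 38 → 2
r = 18: 34, 38 → 2
r = 25: 34, 38 → 2
r = 30: 34, 38 → 2
r = 32: 34, 38 → 2
Cross-inversions: 4 + 2 + 2 + 2 + 2 + 2 + 2 = 16

Split inversions: 16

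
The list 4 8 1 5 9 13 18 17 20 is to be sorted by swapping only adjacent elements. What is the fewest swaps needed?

Minimum adjacent swaps = number of inversions (each swap of adjacent out-of-order elements removes one inversion and no swap can remove more).
Count inversions — for each element, later elements that are smaller:
4: 1 → 1
8: 1, 5 → 2
1: none → 0
5: none → 0
9: none → 0
13: none → 0
18: 17 → 1
17: none → 0
20: none → 0
Total inversions: 1 + 2 + 0 + 0 + 0 + 0 + 1 + 0 + 0 = 4

Adjacent swaps: 4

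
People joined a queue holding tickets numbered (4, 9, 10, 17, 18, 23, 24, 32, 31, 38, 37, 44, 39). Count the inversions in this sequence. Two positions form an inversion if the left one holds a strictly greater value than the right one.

3

For each element, count later entries that are smaller:
4: 0
9: 0
10: 0
17: 0
18: 0
23: 0
24: 0
32: 1
31: 0
38: 1
37: 0
44: 1
39: 0
Sum: 0 + 0 + 0 + 0 + 0 + 0 + 0 + 1 + 0 + 1 + 0 + 1 + 0 = 3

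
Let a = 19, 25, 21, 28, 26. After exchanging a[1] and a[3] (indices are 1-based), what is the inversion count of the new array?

Positions 1 and 3 hold 19 and 21; after swapping, the array is [21, 25, 19, 28, 26].
Count, for each position, how many later elements it exceeds:
21: 1
25: 1
19: 0
28: 1
26: 0
Sum: 1 + 1 + 0 + 1 + 0 = 3

3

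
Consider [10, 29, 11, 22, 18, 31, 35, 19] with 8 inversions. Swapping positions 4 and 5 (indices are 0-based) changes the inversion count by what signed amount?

Positions 4 and 5 hold 18 and 31; after swapping, the array is [10, 29, 11, 22, 31, 18, 35, 19].
For each element, count later entries that are smaller:
10: 0
29: 4
11: 0
22: 2
31: 2
18: 0
35: 1
19: 0
Sum: 0 + 4 + 0 + 2 + 2 + 0 + 1 + 0 = 9
Change: 9 − 8 = +1

+1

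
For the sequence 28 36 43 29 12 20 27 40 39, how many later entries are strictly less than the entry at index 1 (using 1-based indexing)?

3

The element at index 1 is 28.
Elements after it: 36, 43, 29, 12, 20, 27, 40, 39
Those smaller than 28: 12, 20, 27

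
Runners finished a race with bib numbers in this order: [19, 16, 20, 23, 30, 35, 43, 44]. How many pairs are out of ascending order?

1

Count, for each position, how many later elements it exceeds:
19 → 16 → 1
16 → none → 0
20 → none → 0
23 → none → 0
30 → none → 0
35 → none → 0
43 → none → 0
44 → none → 0
Sum: 1 + 0 + 0 + 0 + 0 + 0 + 0 + 0 = 1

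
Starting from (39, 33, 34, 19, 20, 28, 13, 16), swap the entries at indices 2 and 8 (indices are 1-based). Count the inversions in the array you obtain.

Positions 2 and 8 hold 33 and 16; after swapping, the array is [39, 16, 34, 19, 20, 28, 13, 33].
For each element, count later entries that are smaller:
39 → 16, 34, 19, 20, 28, 13, 33 → 7
16 → 13 → 1
34 → 19, 20, 28, 13, 33 → 5
19 → 13 → 1
20 → 13 → 1
28 → 13 → 1
13 → none → 0
33 → none → 0
Sum: 7 + 1 + 5 + 1 + 1 + 1 + 0 + 0 = 16

16 inversions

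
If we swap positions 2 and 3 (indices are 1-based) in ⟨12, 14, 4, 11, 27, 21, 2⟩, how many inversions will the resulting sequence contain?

10 inversions

Positions 2 and 3 hold 14 and 4; after swapping, the array is [12, 4, 14, 11, 27, 21, 2].
For each element, count later entries that are smaller:
12: 3
4: 1
14: 2
11: 1
27: 2
21: 1
2: 0
Sum: 3 + 1 + 2 + 1 + 2 + 1 + 0 = 10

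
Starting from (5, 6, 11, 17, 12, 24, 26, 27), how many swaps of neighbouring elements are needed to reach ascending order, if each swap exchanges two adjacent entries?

1 adjacent swap

The minimum number of adjacent swaps to sort an array equals its inversion count, since every such swap removes exactly one inversion.
Count inversions — for each element, later elements that are smaller:
5: none → 0
6: none → 0
11: none → 0
17: 12 → 1
12: none → 0
24: none → 0
26: none → 0
27: none → 0
Total inversions: 0 + 0 + 0 + 1 + 0 + 0 + 0 + 0 = 1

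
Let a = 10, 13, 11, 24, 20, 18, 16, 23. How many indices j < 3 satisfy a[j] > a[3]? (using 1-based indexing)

1 such element

The element at index 3 is 11.
Elements before it: 10, 13
Those larger than 11: 13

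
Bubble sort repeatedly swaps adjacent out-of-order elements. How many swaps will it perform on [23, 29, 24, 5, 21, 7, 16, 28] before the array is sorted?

The minimum number of adjacent swaps to sort an array equals its inversion count, since every such swap removes exactly one inversion.
Count inversions — for each element, later elements that are smaller:
23: 5, 21, 7, 16 → 4
29: 24, 5, 21, 7, 16, 28 → 6
24: 5, 21, 7, 16 → 4
5: none → 0
21: 7, 16 → 2
7: none → 0
16: none → 0
28: none → 0
Total inversions: 4 + 6 + 4 + 0 + 2 + 0 + 0 + 0 = 16

16 swaps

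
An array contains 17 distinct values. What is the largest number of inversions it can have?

A reversed (strictly descending) arrangement makes every pair an inversion, giving C(17, 2) inversions.
C(17, 2) = 17·16/2 = 136

136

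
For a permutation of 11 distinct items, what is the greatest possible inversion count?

55 inversions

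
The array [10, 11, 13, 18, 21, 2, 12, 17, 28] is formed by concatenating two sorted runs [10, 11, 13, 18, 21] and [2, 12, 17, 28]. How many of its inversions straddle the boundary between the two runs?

10

Count, for every r in R, how many entries of L exceed r:
r = 2: 10, 11, 13, 18, 21 → 5
r = 12: 13, 18, 21 → 3
r = 17: 18, 21 → 2
r = 28: none → 0
Cross-inversions: 5 + 3 + 2 + 0 = 10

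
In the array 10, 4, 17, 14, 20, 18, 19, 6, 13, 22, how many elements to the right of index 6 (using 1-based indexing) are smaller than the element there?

2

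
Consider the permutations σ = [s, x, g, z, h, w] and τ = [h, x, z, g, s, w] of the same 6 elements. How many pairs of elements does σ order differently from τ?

8 discordant pairs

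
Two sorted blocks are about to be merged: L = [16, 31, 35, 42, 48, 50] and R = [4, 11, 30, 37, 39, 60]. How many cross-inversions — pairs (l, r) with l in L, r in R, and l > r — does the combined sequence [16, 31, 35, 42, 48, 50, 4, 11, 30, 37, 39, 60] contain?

There are 23 split inversions.

Count, for every r in R, how many entries of L exceed r:
r = 4: 16, 31, 35, 42, 48, 50 → 6
r = 11: 16, 31, 35, 42, 48, 50 → 6
r = 30: 31, 35, 42, 48, 50 → 5
r = 37: 42, 48, 50 → 3
r = 39: 42, 48, 50 → 3
r = 60: none → 0
Cross-inversions: 6 + 6 + 5 + 3 + 3 + 0 = 23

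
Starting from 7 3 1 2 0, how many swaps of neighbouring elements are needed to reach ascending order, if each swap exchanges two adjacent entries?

There are 9 swaps.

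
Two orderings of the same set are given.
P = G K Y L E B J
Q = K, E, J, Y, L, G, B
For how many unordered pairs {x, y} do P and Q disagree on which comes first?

There are 10 disagreeing pairs.

Assign each item its position (1..7) in the first ordering, then rewrite the second ordering as that position sequence:
positions: G→1, K→2, Y→3, L→4, E→5, B→6, J→7
second ordering as positions: [2, 5, 7, 3, 4, 1, 6]
Discordant pairs = inversions in this position sequence.
2: 1 → 1
5: 3, 4, 1 → 3
7: 3, 4, 1, 6 → 4
3: 1 → 1
4: 1 → 1
1: 0
6: 0
Total: 1 + 3 + 4 + 1 + 1 + 0 + 0 = 10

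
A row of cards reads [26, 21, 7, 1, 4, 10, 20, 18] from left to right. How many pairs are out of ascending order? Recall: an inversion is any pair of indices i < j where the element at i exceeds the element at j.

Sweep left to right; for each value list the smaller values that follow it:
26: 7
21: 6
7: 2
1: 0
4: 0
10: 0
20: 1
18: 0
Sum: 7 + 6 + 2 + 0 + 0 + 0 + 1 + 0 = 16

16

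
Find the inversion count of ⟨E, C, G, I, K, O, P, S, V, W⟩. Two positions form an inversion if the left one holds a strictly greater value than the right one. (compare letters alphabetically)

Element-by-element contributions:
E: 1
C: 0
G: 0
I: 0
K: 0
O: 0
P: 0
S: 0
V: 0
W: 0
Sum: 1 + 0 + 0 + 0 + 0 + 0 + 0 + 0 + 0 + 0 = 1

Inversions: 1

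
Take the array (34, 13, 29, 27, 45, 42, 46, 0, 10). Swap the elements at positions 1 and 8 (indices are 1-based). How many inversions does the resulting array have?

Inversions: 12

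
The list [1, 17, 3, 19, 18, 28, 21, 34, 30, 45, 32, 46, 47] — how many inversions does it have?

Sweep left to right; for each value list the smaller values that follow it:
1: 0
17: 1
3: 0
19: 1
18: 0
28: 1
21: 0
34: 2
30: 0
45: 1
32: 0
46: 0
47: 0
Sum: 0 + 1 + 0 + 1 + 0 + 1 + 0 + 2 + 0 + 1 + 0 + 0 + 0 = 6

6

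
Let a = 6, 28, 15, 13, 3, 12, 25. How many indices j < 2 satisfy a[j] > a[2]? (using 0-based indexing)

1

The element at index 2 is 15.
Elements before it: 6, 28
Those larger than 15: 28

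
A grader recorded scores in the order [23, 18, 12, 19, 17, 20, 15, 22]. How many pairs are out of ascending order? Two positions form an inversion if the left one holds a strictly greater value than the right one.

14

For each element, count later entries that are smaller:
23 → 18, 12, 19, 17, 20, 15, 22 → 7
18 → 12, 17, 15 → 3
12 → none → 0
19 → 17, 15 → 2
17 → 15 → 1
20 → 15 → 1
15 → none → 0
22 → none → 0
Sum: 7 + 3 + 0 + 2 + 1 + 1 + 0 + 0 = 14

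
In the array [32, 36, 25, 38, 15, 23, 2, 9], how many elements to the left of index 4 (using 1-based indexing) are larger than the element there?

The element at index 4 is 38.
Elements before it: 32, 36, 25
None of them are larger than 38.

0 such elements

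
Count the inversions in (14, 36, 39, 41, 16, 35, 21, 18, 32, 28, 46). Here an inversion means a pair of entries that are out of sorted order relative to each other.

24 inversions

Count, for each position, how many later elements it exceeds:
14: 0
36: 6
39: 6
41: 6
16: 0
35: 4
21: 1
18: 0
32: 1
28: 0
46: 0
Sum: 0 + 6 + 6 + 6 + 0 + 4 + 1 + 0 + 1 + 0 + 0 = 24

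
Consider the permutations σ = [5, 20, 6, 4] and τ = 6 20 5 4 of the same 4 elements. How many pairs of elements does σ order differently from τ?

3 discordant pairs

Assign each item its position (1..4) in the first ordering, then rewrite the second ordering as that position sequence:
positions: 5→1, 20→2, 6→3, 4→4
second ordering as positions: [3, 2, 1, 4]
Discordant pairs = inversions in this position sequence.
3: 2, 1 → 2
2: 1 → 1
1: 0
4: 0
Total: 2 + 1 + 0 + 0 = 3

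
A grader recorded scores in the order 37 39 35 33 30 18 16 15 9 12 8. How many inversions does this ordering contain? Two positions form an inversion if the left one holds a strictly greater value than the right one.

Count, for each position, how many later elements it exceeds:
37 → 35, 33, 30, 18, 16, 15, 9, 12, 8 → 9
39 → 35, 33, 30, 18, 16, 15, 9, 12, 8 → 9
35 → 33, 30, 18, 16, 15, 9, 12, 8 → 8
33 → 30, 18, 16, 15, 9, 12, 8 → 7
30 → 18, 16, 15, 9, 12, 8 → 6
18 → 16, 15, 9, 12, 8 → 5
16 → 15, 9, 12, 8 → 4
15 → 9, 12, 8 → 3
9 → 8 → 1
12 → 8 → 1
8 → none → 0
Sum: 9 + 9 + 8 + 7 + 6 + 5 + 4 + 3 + 1 + 1 + 0 = 53

53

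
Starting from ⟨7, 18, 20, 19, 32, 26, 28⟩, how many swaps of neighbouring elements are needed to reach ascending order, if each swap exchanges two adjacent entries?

3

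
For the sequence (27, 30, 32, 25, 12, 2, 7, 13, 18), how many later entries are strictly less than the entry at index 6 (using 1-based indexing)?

The element at index 6 is 2.
Elements after it: 7, 13, 18
None of them are smaller than 2.

0 such elements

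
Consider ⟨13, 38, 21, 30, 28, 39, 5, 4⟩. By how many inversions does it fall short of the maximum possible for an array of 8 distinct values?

Maximum inversions for 8 distinct elements is C(8, 2) = 8·7/2 = 28.
Current inversions — for each element, count later smaller elements:
13: 2
38: 5
21: 2
30: 3
28: 2
39: 2
5: 1
4: 0
Current total: 2 + 5 + 2 + 3 + 2 + 2 + 1 + 0 = 17
Shortfall: 28 − 17 = 11

11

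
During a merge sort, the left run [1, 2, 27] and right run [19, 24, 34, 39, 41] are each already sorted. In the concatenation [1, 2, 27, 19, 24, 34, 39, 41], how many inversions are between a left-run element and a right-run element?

2 split inversions

For each element r of the right run, count left-run elements greater than r:
r = 19: 27 → 1
r = 24: 27 → 1
r = 34: none → 0
r = 39: none → 0
r = 41: none → 0
Cross-inversions: 1 + 1 + 0 + 0 + 0 = 2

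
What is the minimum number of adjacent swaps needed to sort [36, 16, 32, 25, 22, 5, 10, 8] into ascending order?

Each adjacent swap fixes exactly one inversion, so the minimum swap count equals the number of inversions.
Count inversions — for each element, later elements that are smaller:
36: 16, 32, 25, 22, 5, 10, 8 → 7
16: 5, 10, 8 → 3
32: 25, 22, 5, 10, 8 → 5
25: 22, 5, 10, 8 → 4
22: 5, 10, 8 → 3
5: none → 0
10: 8 → 1
8: none → 0
Total inversions: 7 + 3 + 5 + 4 + 3 + 0 + 1 + 0 = 23

Adjacent swaps: 23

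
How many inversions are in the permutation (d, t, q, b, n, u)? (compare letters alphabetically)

For each element, count later entries that are smaller:
d: 1
t: 3
q: 2
b: 0
n: 0
u: 0
Sum: 1 + 3 + 2 + 0 + 0 + 0 = 6

6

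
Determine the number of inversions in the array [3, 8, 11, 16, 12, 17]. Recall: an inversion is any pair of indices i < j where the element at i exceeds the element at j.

Count, for each position, how many later elements it exceeds:
3 → none → 0
8 → none → 0
11 → none → 0
16 → 12 → 1
12 → none → 0
17 → none → 0
Sum: 0 + 0 + 0 + 1 + 0 + 0 = 1

1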